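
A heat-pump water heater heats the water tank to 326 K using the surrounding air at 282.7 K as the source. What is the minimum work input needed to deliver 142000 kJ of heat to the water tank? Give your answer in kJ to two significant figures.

The reservoir spacing is ΔT = 326 − 282.7 = 43.30 K.
The reversible limit is COP_HP = T_H/ΔT = 7.529, so W_min = Q_H/COP = Q_H·ΔT/T_H.
W_min = 142000 × 43.30/326.00 = 18860 kJ.

19000 kJ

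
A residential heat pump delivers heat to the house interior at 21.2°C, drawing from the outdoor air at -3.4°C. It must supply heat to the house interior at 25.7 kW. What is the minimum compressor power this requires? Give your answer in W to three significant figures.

In absolute terms T_C = 269.75 K and T_H = 294.35 K, so ΔT = 24.60 K.
COP_Carnot = T_H/ΔT = 294.35/24.60 = 11.97.
Ẇ_min = Q̇/COP_Carnot = 25.70/11.97 = 2.148 kW = 2148 W.

2150 W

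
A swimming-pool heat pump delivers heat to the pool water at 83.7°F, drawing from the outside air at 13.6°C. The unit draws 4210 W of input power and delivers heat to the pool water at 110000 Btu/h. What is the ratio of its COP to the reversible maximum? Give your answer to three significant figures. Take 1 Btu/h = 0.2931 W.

0.384

Converting, Q̇_H = 110000 Btu/h = 32240 W, so COP_actual = Q̇_H/Ẇ = 32240/4210 = 7.658.
In absolute terms T_C = 286.75 K and T_H = 301.87 K, so ΔT = 15.12 K.
COP_Carnot = T_H/ΔT = 301.87/15.12 = 19.96.
η_II = COP_actual/COP_Carnot = 7.658/19.96 = 0.3836.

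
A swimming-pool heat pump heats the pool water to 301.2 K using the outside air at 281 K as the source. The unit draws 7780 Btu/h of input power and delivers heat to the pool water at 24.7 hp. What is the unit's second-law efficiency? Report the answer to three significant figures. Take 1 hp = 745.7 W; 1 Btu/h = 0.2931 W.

Converting, Q̇_H = 24.70 hp = 62840 Btu/h, so COP_actual = Q̇_H/Ẇ = 62840/7780 = 8.077.
The reservoir spacing is ΔT = 301.2 − 281 = 20.20 K.
COP_Carnot = T_H/ΔT = 301.20/20.20 = 14.91.
η_II = COP_actual/COP_Carnot = 8.077/14.91 = 0.5417.

0.542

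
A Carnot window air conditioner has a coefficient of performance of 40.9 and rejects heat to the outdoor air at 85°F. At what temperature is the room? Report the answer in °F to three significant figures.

72.0 °F

For a Carnot refrigerator COP_R = T_C/(T_H − T_C), so T_C = COP·T_H/(1 + COP).
With T_H = 302.59 K, T_C = 40.9 × 302.59/41.90 = 295.37 K.
Converting, 295.37 K = 72.00°F.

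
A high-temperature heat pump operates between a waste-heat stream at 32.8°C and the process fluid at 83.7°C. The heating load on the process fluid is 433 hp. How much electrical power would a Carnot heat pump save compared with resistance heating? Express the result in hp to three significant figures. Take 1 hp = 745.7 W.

In absolute terms T_C = 305.95 K and T_H = 356.85 K, so ΔT = 50.90 K.
COP_Carnot = T_H/ΔT = 356.85/50.90 = 7.011.
Resistance heating needs Ẇ_res = Q̇_H = 433.0 hp; the reversible heat pump needs only Ẇ_hp = Q̇_H/COP = 61.76 hp.
Saving = 433.0 − 61.76 = 371.2 hp.

371 hp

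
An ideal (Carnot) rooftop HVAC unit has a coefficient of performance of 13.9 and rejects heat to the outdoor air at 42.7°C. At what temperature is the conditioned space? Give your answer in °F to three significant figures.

For a Carnot refrigerator COP_R = T_C/(T_H − T_C), so T_C = COP·T_H/(1 + COP).
With T_H = 315.85 K, T_C = 13.9 × 315.85/14.90 = 294.65 K.
Converting, 294.65 K = 70.70°F.

70.7 °F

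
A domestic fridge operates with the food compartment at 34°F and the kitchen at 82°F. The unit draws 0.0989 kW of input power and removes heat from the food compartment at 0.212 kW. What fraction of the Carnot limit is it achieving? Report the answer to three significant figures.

0.208

COP_actual = Q̇_C/Ẇ = 0.2120/0.09890 = 2.144.
In absolute terms T_C = 274.26 K and T_H = 300.93 K, so ΔT = 26.67 K.
COP_Carnot = T_C/ΔT = 274.26/26.67 = 10.28.
η_II = COP_actual/COP_Carnot = 2.144/10.28 = 0.2084.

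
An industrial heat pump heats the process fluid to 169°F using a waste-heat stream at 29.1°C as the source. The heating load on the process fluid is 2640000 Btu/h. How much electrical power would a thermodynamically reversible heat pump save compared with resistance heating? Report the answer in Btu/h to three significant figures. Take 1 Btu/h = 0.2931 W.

2280000 Btu/h

In absolute terms T_C = 302.25 K and T_H = 349.26 K, so ΔT = 47.01 K.
COP_Carnot = T_H/ΔT = 349.26/47.01 = 7.429.
Resistance heating needs Ẇ_res = Q̇_H = 2640000 Btu/h; the reversible heat pump needs only Ẇ_hp = Q̇_H/COP = 355300 Btu/h.
Saving = 2640000 − 355300 = 2285000 Btu/h.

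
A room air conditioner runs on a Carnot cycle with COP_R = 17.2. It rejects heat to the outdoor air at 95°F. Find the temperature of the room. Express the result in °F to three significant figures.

64.5 °F

For a Carnot refrigerator COP_R = T_C/(T_H − T_C), so T_C = COP·T_H/(1 + COP).
With T_H = 308.15 K, T_C = 17.2 × 308.15/18.20 = 291.22 K.
Converting, 291.22 K = 64.52°F.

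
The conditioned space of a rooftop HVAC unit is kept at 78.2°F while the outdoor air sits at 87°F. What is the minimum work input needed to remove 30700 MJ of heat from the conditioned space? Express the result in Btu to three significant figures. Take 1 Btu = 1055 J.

476000 Btu

In absolute terms T_C = 298.82 K and T_H = 303.71 K, so ΔT = 4.889 K.
The reversible limit is COP_R = T_C/ΔT = 61.12, so W_min = Q_C/COP = Q_C·ΔT/T_C.
W_min = 30700 × 4.889/298.82 = 502.3 MJ = 476100 Btu.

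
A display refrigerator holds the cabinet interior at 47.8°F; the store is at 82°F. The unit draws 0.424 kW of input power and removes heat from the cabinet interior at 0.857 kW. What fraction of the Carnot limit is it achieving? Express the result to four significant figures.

0.1362

COP_actual = Q̇_C/Ẇ = 0.8570/0.4240 = 2.021.
In absolute terms T_C = 281.93 K and T_H = 300.93 K, so ΔT = 19.00 K.
COP_Carnot = T_C/ΔT = 281.93/19.00 = 14.84.
η_II = COP_actual/COP_Carnot = 2.021/14.84 = 0.1362.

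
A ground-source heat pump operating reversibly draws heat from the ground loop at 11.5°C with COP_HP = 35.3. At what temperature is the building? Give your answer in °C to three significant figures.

COP_HP = T_H/(T_H − T_C) rearranges to T_H = COP·T_C/(COP − 1).
With T_C = 284.65 K, T_H = 35.3 × 284.65/34.30 = 292.95 K.
Converting, 292.95 K = 19.80°C.

19.8 °C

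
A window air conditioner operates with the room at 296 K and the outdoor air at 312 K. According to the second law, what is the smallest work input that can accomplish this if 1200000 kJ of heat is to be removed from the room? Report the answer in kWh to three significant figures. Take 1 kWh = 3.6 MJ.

The reservoir spacing is ΔT = 312 − 296 = 16.00 K.
The reversible limit is COP_R = T_C/ΔT = 18.50, so W_min = Q_C/COP = Q_C·ΔT/T_C.
W_min = 1200000 × 16.00/296.00 = 64860 kJ = 18.02 kWh.

18.0 kWh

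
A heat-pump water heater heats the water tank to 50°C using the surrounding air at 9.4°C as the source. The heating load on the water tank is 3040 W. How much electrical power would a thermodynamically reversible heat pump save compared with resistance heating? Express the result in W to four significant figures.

In absolute terms T_C = 282.55 K and T_H = 323.15 K, so ΔT = 40.60 K.
COP_Carnot = T_H/ΔT = 323.15/40.60 = 7.959.
Resistance heating needs Ẇ_res = Q̇_H = 3040 W; the reversible heat pump needs only Ẇ_hp = Q̇_H/COP = 381.9 W.
Saving = 3040 − 381.9 = 2658 W.

2658 W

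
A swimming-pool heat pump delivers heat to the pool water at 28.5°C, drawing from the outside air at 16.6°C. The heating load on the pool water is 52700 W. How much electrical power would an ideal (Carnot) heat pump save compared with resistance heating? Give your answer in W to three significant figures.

In absolute terms T_C = 289.75 K and T_H = 301.65 K, so ΔT = 11.90 K.
COP_Carnot = T_H/ΔT = 301.65/11.90 = 25.35.
Resistance heating needs Ẇ_res = Q̇_H = 52700 W; the reversible heat pump needs only Ẇ_hp = Q̇_H/COP = 2079 W.
Saving = 52700 − 2079 = 50620 W.

50600 W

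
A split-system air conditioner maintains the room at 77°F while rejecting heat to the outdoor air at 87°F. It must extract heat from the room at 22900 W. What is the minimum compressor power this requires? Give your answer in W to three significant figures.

427 W

In absolute terms T_C = 298.15 K and T_H = 303.71 K, so ΔT = 5.556 K.
COP_Carnot = T_C/ΔT = 298.15/5.556 = 53.67.
Ẇ_min = Q̇/COP_Carnot = 22900/53.67 = 426.7 W.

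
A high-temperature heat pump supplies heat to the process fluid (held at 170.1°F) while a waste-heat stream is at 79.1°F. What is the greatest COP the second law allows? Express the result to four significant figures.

In absolute terms T_C = 299.32 K and T_H = 349.87 K, so ΔT = 50.56 K.
For a reversible cycle, COP_Carnot = T_H/ΔT = 349.87/50.56 = 6.921.

6.921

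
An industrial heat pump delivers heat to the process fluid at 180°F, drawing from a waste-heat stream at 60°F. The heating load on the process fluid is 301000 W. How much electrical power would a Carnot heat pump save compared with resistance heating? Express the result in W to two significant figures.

In absolute terms T_C = 288.71 K and T_H = 355.37 K, so ΔT = 66.67 K.
COP_Carnot = T_H/ΔT = 355.37/66.67 = 5.331.
Resistance heating needs Ẇ_res = Q̇_H = 301000 W; the reversible heat pump needs only Ẇ_hp = Q̇_H/COP = 56470 W.
Saving = 301000 − 56470 = 244500 W.

240000 W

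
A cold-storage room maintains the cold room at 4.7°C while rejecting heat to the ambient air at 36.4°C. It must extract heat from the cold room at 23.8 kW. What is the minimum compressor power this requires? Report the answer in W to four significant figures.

In absolute terms T_C = 277.85 K and T_H = 309.55 K, so ΔT = 31.70 K.
COP_Carnot = T_C/ΔT = 277.85/31.70 = 8.765.
Ẇ_min = Q̇/COP_Carnot = 23.80/8.765 = 2.715 kW = 2715 W.

2715 W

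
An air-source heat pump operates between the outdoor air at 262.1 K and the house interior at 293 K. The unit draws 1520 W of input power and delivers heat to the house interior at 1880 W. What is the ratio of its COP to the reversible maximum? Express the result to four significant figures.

0.1304

COP_actual = Q̇_H/Ẇ = 1880/1520 = 1.237.
The reservoir spacing is ΔT = 293 − 262.1 = 30.90 K.
COP_Carnot = T_H/ΔT = 293.00/30.90 = 9.482.
η_II = COP_actual/COP_Carnot = 1.237/9.482 = 0.1304.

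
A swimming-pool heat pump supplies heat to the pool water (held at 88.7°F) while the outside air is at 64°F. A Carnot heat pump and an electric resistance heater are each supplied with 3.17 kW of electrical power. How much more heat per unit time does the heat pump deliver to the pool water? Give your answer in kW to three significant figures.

In absolute terms T_C = 290.93 K and T_H = 304.65 K, so ΔT = 13.72 K.
COP_Carnot = T_H/ΔT = 304.65/13.72 = 22.20.
The heat pump delivers Q̇_H = COP × Ẇ = 70.38 kW; the resistance heater delivers Ẇ = 3.170 kW.
Extra = (COP − 1)·Ẇ = 67.21 kW.

67.2 kW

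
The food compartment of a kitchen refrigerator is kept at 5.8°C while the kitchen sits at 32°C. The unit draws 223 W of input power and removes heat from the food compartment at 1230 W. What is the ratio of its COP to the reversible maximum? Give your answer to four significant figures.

COP_actual = Q̇_C/Ẇ = 1230/223.0 = 5.516.
In absolute terms T_C = 278.95 K and T_H = 305.15 K, so ΔT = 26.20 K.
COP_Carnot = T_C/ΔT = 278.95/26.20 = 10.65.
η_II = COP_actual/COP_Carnot = 5.516/10.65 = 0.5181.

0.5181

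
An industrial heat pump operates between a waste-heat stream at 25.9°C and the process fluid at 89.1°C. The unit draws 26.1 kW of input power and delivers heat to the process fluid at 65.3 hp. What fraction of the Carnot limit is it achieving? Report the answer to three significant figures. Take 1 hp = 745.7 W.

0.325

Converting, Q̇_H = 65.30 hp = 48.69 kW, so COP_actual = Q̇_H/Ẇ = 48.69/26.10 = 1.866.
In absolute terms T_C = 299.05 K and T_H = 362.25 K, so ΔT = 63.20 K.
COP_Carnot = T_H/ΔT = 362.25/63.20 = 5.732.
η_II = COP_actual/COP_Carnot = 1.866/5.732 = 0.3255.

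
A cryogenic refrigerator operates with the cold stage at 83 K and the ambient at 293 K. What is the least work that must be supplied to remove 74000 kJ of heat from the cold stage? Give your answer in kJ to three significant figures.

The reservoir spacing is ΔT = 293 − 83 = 210.0 K.
The reversible limit is COP_R = T_C/ΔT = 0.3952, so W_min = Q_C/COP = Q_C·ΔT/T_C.
W_min = 74000 × 210.0/83.00 = 187200 kJ.

187000 kJ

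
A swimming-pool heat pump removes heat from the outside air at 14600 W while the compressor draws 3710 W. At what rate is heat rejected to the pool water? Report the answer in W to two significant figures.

For a cyclic device the first law requires Q̇_H = Q̇_C + Ẇ.
Q̇_H = Q̇_C + Ẇ = 18310 W.

18000 W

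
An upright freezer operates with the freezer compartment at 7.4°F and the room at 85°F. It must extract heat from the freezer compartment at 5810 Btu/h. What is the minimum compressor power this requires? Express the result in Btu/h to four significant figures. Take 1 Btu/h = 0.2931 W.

In absolute terms T_C = 259.48 K and T_H = 302.59 K, so ΔT = 43.11 K.
COP_Carnot = T_C/ΔT = 259.48/43.11 = 6.019.
Ẇ_min = Q̇/COP_Carnot = 5810/6.019 = 965.3 Btu/h.

965.3 Btu/h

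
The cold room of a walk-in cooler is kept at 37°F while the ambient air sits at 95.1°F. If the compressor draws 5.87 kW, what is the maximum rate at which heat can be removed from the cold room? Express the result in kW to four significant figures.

In absolute terms T_C = 275.93 K and T_H = 308.21 K, so ΔT = 32.28 K.
COP_Carnot = T_C/ΔT = 275.93/32.28 = 8.549.
Q̇_max = COP_Carnot × Ẇ = 8.549 × 5.870 kW = 50.18 kW.

50.18 kW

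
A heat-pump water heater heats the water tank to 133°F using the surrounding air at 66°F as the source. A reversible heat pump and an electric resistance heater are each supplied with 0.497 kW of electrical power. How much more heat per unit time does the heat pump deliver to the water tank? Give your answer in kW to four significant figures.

3.899 kW

In absolute terms T_C = 292.04 K and T_H = 329.26 K, so ΔT = 37.22 K.
COP_Carnot = T_H/ΔT = 329.26/37.22 = 8.846.
The heat pump delivers Q̇_H = COP × Ẇ = 4.396 kW; the resistance heater delivers Ẇ = 0.4970 kW.
Extra = (COP − 1)·Ẇ = 3.899 kW.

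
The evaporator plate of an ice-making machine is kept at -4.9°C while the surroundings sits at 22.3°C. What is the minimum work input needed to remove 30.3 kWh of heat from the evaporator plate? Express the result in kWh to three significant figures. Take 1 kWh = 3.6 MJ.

In absolute terms T_C = 268.25 K and T_H = 295.45 K, so ΔT = 27.20 K.
The reversible limit is COP_R = T_C/ΔT = 9.862, so W_min = Q_C/COP = Q_C·ΔT/T_C.
W_min = 30.30 × 27.20/268.25 = 3.072 kWh.

3.07 kWh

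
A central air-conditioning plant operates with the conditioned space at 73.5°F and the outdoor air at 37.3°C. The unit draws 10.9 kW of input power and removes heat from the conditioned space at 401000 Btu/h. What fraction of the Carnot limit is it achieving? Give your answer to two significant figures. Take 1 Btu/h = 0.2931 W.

0.52

Converting, Q̇_C = 401000 Btu/h = 117.5 kW, so COP_actual = Q̇_C/Ẇ = 117.5/10.90 = 10.78.
In absolute terms T_C = 296.21 K and T_H = 310.45 K, so ΔT = 14.24 K.
COP_Carnot = T_C/ΔT = 296.21/14.24 = 20.79.
η_II = COP_actual/COP_Carnot = 10.78/20.79 = 0.5185.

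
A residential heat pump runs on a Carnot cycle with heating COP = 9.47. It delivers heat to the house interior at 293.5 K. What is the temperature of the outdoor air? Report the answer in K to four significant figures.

262.5 K

COP_HP = T_H/(T_H − T_C) gives T_H − T_C = T_H/COP.
With T_H = 293.50 K, T_C = 293.50 × (1 − 1/9.47) = 262.51 K.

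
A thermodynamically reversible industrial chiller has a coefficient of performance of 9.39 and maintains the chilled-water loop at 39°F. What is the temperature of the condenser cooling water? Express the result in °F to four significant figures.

COP_R = T_C/(T_H − T_C) gives T_H − T_C = T_C/COP.
With T_C = 277.04 K, T_H = 277.04 × (1 + 1/9.39) = 306.54 K.
Converting, 306.54 K = 92.11°F.

92.11 °F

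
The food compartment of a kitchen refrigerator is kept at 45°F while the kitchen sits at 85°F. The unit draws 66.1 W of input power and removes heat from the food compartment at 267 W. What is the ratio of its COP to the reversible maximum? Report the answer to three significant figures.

0.320

COP_actual = Q̇_C/Ẇ = 267.0/66.10 = 4.039.
In absolute terms T_C = 280.37 K and T_H = 302.59 K, so ΔT = 22.22 K.
COP_Carnot = T_C/ΔT = 280.37/22.22 = 12.62.
η_II = COP_actual/COP_Carnot = 4.039/12.62 = 0.3202.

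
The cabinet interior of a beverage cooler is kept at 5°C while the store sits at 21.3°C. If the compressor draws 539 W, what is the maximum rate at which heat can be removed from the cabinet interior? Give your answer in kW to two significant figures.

9.2 kW

In absolute terms T_C = 278.15 K and T_H = 294.45 K, so ΔT = 16.30 K.
COP_Carnot = T_C/ΔT = 278.15/16.30 = 17.06.
Q̇_max = COP_Carnot × Ẇ = 17.06 × 539.0 W = 9198 W = 9.198 kW.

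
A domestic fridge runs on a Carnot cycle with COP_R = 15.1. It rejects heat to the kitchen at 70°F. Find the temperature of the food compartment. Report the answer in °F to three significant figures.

37.1 °F

For a Carnot refrigerator COP_R = T_C/(T_H − T_C), so T_C = COP·T_H/(1 + COP).
With T_H = 294.26 K, T_C = 15.1 × 294.26/16.10 = 275.98 K.
Converting, 275.98 K = 37.10°F.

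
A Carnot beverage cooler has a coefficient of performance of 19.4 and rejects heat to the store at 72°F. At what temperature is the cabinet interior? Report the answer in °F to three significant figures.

45.9 °F

For a Carnot refrigerator COP_R = T_C/(T_H − T_C), so T_C = COP·T_H/(1 + COP).
With T_H = 295.37 K, T_C = 19.4 × 295.37/20.40 = 280.89 K.
Converting, 280.89 K = 45.94°F.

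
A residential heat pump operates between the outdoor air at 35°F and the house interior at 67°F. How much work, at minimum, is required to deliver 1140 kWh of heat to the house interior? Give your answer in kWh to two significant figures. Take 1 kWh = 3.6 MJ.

69 kWh

In absolute terms T_C = 274.82 K and T_H = 292.59 K, so ΔT = 17.78 K.
The reversible limit is COP_HP = T_H/ΔT = 16.46, so W_min = Q_H/COP = Q_H·ΔT/T_H.
W_min = 1140 × 17.78/292.59 = 69.27 kWh.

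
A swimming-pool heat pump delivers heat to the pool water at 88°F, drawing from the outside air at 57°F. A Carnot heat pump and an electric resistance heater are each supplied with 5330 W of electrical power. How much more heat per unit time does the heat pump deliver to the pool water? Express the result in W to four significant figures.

In absolute terms T_C = 287.04 K and T_H = 304.26 K, so ΔT = 17.22 K.
COP_Carnot = T_H/ΔT = 304.26/17.22 = 17.67.
The heat pump delivers Q̇_H = COP × Ẇ = 94160 W; the resistance heater delivers Ẇ = 5330 W.
Extra = (COP − 1)·Ẇ = 88830 W.

88830 W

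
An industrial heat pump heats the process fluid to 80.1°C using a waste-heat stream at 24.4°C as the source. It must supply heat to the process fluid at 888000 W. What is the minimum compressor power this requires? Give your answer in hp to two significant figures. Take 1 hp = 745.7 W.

190 hp

In absolute terms T_C = 297.55 K and T_H = 353.25 K, so ΔT = 55.70 K.
COP_Carnot = T_H/ΔT = 353.25/55.70 = 6.342.
Ẇ_min = Q̇/COP_Carnot = 888000/6.342 = 140000 W = 187.8 hp.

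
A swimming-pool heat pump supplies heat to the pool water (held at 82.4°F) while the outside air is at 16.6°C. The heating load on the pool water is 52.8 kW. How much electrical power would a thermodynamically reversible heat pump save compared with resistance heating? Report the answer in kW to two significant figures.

51 kW

In absolute terms T_C = 289.75 K and T_H = 301.15 K, so ΔT = 11.40 K.
COP_Carnot = T_H/ΔT = 301.15/11.40 = 26.42.
Resistance heating needs Ẇ_res = Q̇_H = 52.80 kW; the reversible heat pump needs only Ẇ_hp = Q̇_H/COP = 1.999 kW.
Saving = 52.80 − 1.999 = 50.80 kW.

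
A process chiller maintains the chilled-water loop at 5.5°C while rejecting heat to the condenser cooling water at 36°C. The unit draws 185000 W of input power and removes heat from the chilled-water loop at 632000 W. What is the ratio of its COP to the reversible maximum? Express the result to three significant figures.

0.374

COP_actual = Q̇_C/Ẇ = 632000/185000 = 3.416.
In absolute terms T_C = 278.65 K and T_H = 309.15 K, so ΔT = 30.50 K.
COP_Carnot = T_C/ΔT = 278.65/30.50 = 9.136.
η_II = COP_actual/COP_Carnot = 3.416/9.136 = 0.3739.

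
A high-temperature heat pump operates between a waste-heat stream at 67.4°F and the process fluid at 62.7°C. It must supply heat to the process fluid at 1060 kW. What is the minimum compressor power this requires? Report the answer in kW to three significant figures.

136 kW

In absolute terms T_C = 292.82 K and T_H = 335.85 K, so ΔT = 43.03 K.
COP_Carnot = T_H/ΔT = 335.85/43.03 = 7.804.
Ẇ_min = Q̇/COP_Carnot = 1060/7.804 = 135.8 kW.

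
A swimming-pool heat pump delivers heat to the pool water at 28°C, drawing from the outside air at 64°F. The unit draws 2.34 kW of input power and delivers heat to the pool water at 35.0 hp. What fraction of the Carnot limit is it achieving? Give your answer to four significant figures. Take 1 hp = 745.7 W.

Converting, Q̇_H = 35.00 hp = 26.10 kW, so COP_actual = Q̇_H/Ẇ = 26.10/2.340 = 11.15.
In absolute terms T_C = 290.93 K and T_H = 301.15 K, so ΔT = 10.22 K.
COP_Carnot = T_H/ΔT = 301.15/10.22 = 29.46.
η_II = COP_actual/COP_Carnot = 11.15/29.46 = 0.3786.

0.3786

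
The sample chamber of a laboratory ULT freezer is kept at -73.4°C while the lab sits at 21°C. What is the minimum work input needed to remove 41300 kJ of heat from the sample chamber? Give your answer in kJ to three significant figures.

19500 kJ

In absolute terms T_C = 199.75 K and T_H = 294.15 K, so ΔT = 94.40 K.
The reversible limit is COP_R = T_C/ΔT = 2.116, so W_min = Q_C/COP = Q_C·ΔT/T_C.
W_min = 41300 × 94.40/199.75 = 19520 kJ.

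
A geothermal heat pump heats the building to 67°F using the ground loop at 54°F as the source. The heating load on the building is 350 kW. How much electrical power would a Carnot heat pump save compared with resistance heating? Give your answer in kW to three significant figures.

341 kW

In absolute terms T_C = 285.37 K and T_H = 292.59 K, so ΔT = 7.222 K.
COP_Carnot = T_H/ΔT = 292.59/7.222 = 40.51.
Resistance heating needs Ẇ_res = Q̇_H = 350.0 kW; the reversible heat pump needs only Ẇ_hp = Q̇_H/COP = 8.639 kW.
Saving = 350.0 − 8.639 = 341.4 kW.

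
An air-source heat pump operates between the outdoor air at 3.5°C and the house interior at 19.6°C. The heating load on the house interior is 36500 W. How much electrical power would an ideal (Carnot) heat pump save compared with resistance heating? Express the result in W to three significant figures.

In absolute terms T_C = 276.65 K and T_H = 292.75 K, so ΔT = 16.10 K.
COP_Carnot = T_H/ΔT = 292.75/16.10 = 18.18.
Resistance heating needs Ẇ_res = Q̇_H = 36500 W; the reversible heat pump needs only Ẇ_hp = Q̇_H/COP = 2007 W.
Saving = 36500 − 2007 = 34490 W.

34500 W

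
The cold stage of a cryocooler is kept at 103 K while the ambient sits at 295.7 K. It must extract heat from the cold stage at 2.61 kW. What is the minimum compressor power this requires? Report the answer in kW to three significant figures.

4.88 kW

The reservoir spacing is ΔT = 295.7 − 103 = 192.7 K.
COP_Carnot = T_C/ΔT = 103.00/192.7 = 0.5345.
Ẇ_min = Q̇/COP_Carnot = 2.610/0.5345 = 4.883 kW.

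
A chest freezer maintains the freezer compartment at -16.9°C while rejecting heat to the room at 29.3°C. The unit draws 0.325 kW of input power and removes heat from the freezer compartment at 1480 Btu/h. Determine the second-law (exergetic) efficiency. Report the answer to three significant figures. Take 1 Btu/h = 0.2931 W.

0.241

Converting, Q̇_C = 1480 Btu/h = 0.4338 kW, so COP_actual = Q̇_C/Ẇ = 0.4338/0.3250 = 1.335.
In absolute terms T_C = 256.25 K and T_H = 302.45 K, so ΔT = 46.20 K.
COP_Carnot = T_C/ΔT = 256.25/46.20 = 5.547.
η_II = COP_actual/COP_Carnot = 1.335/5.547 = 0.2406.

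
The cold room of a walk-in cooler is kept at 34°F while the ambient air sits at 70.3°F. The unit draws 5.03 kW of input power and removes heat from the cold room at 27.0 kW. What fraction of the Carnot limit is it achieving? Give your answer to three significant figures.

COP_actual = Q̇_C/Ẇ = 27.00/5.030 = 5.368.
In absolute terms T_C = 274.26 K and T_H = 294.43 K, so ΔT = 20.17 K.
COP_Carnot = T_C/ΔT = 274.26/20.17 = 13.60.
η_II = COP_actual/COP_Carnot = 5.368/13.60 = 0.3947.

0.395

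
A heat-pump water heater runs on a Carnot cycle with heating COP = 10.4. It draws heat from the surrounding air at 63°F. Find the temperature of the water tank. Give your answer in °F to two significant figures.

120 °F

COP_HP = T_H/(T_H − T_C) rearranges to T_H = COP·T_C/(COP − 1).
With T_C = 290.37 K, T_H = 10.4 × 290.37/9.400 = 321.26 K.
Converting, 321.26 K = 118.60°F.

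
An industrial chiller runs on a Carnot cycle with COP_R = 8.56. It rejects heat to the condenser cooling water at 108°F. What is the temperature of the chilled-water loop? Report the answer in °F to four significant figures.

48.62 °F

For a Carnot refrigerator COP_R = T_C/(T_H − T_C), so T_C = COP·T_H/(1 + COP).
With T_H = 315.37 K, T_C = 8.56 × 315.37/9.560 = 282.38 K.
Converting, 282.38 K = 48.62°F.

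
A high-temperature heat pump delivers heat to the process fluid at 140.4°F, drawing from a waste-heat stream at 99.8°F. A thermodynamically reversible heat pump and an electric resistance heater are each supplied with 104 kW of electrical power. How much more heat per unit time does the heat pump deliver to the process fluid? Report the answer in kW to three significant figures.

In absolute terms T_C = 310.82 K and T_H = 333.37 K, so ΔT = 22.56 K.
COP_Carnot = T_H/ΔT = 333.37/22.56 = 14.78.
The heat pump delivers Q̇_H = COP × Ẇ = 1537 kW; the resistance heater delivers Ẇ = 104.0 kW.
Extra = (COP − 1)·Ẇ = 1433 kW.

1430 kW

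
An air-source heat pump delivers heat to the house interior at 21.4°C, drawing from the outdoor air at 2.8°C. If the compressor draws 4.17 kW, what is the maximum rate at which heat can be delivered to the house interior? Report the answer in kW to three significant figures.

66.0 kW

In absolute terms T_C = 275.95 K and T_H = 294.55 K, so ΔT = 18.60 K.
COP_Carnot = T_H/ΔT = 294.55/18.60 = 15.84.
Q̇_max = COP_Carnot × Ẇ = 15.84 × 4.170 kW = 66.04 kW.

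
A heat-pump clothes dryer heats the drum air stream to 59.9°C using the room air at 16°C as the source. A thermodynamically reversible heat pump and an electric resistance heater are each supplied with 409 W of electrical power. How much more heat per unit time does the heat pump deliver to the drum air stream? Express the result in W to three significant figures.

In absolute terms T_C = 289.15 K and T_H = 333.05 K, so ΔT = 43.90 K.
COP_Carnot = T_H/ΔT = 333.05/43.90 = 7.587.
The heat pump delivers Q̇_H = COP × Ẇ = 3103 W; the resistance heater delivers Ẇ = 409.0 W.
Extra = (COP − 1)·Ẇ = 2694 W.

2690 W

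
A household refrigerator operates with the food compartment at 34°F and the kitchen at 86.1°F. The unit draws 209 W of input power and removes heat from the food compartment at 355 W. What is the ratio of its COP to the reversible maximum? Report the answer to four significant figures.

COP_actual = Q̇_C/Ẇ = 355.0/209.0 = 1.699.
In absolute terms T_C = 274.26 K and T_H = 303.21 K, so ΔT = 28.94 K.
COP_Carnot = T_C/ΔT = 274.26/28.94 = 9.475.
η_II = COP_actual/COP_Carnot = 1.699/9.475 = 0.1793.

0.1793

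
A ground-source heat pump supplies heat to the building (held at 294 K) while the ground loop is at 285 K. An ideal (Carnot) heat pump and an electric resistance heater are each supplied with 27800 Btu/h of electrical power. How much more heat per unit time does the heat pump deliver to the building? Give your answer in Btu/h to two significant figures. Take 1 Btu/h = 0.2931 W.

The reservoir spacing is ΔT = 294 − 285 = 9.000 K.
COP_Carnot = T_H/ΔT = 294.00/9.000 = 32.67.
The heat pump delivers Q̇_H = COP × Ẇ = 908100 Btu/h; the resistance heater delivers Ẇ = 27800 Btu/h.
Extra = (COP − 1)·Ẇ = 880300 Btu/h.

880000 Btu/h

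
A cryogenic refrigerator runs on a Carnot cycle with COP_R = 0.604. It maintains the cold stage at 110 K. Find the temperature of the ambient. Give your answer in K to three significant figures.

292 K

COP_R = T_C/(T_H − T_C) gives T_H − T_C = T_C/COP.
With T_C = 110.00 K, T_H = 110.00 × (1 + 1/0.604) = 292.12 K.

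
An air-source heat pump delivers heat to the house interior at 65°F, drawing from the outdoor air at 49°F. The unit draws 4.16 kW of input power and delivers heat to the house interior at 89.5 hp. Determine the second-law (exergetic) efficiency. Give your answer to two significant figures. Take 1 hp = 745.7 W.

0.49

Converting, Q̇_H = 89.50 hp = 66.74 kW, so COP_actual = Q̇_H/Ẇ = 66.74/4.160 = 16.04.
In absolute terms T_C = 282.59 K and T_H = 291.48 K, so ΔT = 8.889 K.
COP_Carnot = T_H/ΔT = 291.48/8.889 = 32.79.
η_II = COP_actual/COP_Carnot = 16.04/32.79 = 0.4892.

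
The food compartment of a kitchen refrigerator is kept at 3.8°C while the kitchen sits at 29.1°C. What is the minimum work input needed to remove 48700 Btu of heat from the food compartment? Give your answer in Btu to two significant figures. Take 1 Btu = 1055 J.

In absolute terms T_C = 276.95 K and T_H = 302.25 K, so ΔT = 25.30 K.
The reversible limit is COP_R = T_C/ΔT = 10.95, so W_min = Q_C/COP = Q_C·ΔT/T_C.
W_min = 48700 × 25.30/276.95 = 4449 Btu.

4400 Btu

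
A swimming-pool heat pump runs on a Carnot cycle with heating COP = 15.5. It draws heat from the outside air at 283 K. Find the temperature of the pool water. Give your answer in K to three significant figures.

303 K

COP_HP = T_H/(T_H − T_C) rearranges to T_H = COP·T_C/(COP − 1).
With T_C = 283.00 K, T_H = 15.5 × 283.00/14.50 = 302.52 K.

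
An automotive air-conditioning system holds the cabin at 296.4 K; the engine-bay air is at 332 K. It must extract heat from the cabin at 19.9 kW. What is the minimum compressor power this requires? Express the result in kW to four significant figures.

2.390 kW

The reservoir spacing is ΔT = 332 − 296.4 = 35.60 K.
COP_Carnot = T_C/ΔT = 296.40/35.60 = 8.326.
Ẇ_min = Q̇/COP_Carnot = 19.90/8.326 = 2.390 kW.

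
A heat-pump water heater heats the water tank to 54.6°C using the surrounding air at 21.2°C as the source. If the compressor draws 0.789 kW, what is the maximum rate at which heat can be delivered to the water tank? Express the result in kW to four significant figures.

In absolute terms T_C = 294.35 K and T_H = 327.75 K, so ΔT = 33.40 K.
COP_Carnot = T_H/ΔT = 327.75/33.40 = 9.813.
Q̇_max = COP_Carnot × Ẇ = 9.813 × 0.7890 kW = 7.742 kW.

7.742 kW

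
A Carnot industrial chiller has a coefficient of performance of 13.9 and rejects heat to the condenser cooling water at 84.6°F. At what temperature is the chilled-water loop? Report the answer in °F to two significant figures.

48 °F

For a Carnot refrigerator COP_R = T_C/(T_H − T_C), so T_C = COP·T_H/(1 + COP).
With T_H = 302.37 K, T_C = 13.9 × 302.37/14.90 = 282.08 K.
Converting, 282.08 K = 48.07°F.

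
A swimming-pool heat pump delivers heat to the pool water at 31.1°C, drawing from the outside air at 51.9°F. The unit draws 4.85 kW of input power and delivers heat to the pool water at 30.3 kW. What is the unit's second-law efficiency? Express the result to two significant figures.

0.41

COP_actual = Q̇_H/Ẇ = 30.30/4.850 = 6.247.
In absolute terms T_C = 284.21 K and T_H = 304.25 K, so ΔT = 20.04 K.
COP_Carnot = T_H/ΔT = 304.25/20.04 = 15.18.
η_II = COP_actual/COP_Carnot = 6.247/15.18 = 0.4116.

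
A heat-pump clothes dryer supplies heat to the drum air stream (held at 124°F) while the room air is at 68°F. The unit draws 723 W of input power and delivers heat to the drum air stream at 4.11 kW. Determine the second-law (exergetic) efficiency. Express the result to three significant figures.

0.545

Converting, Q̇_H = 4.110 kW = 4110 W, so COP_actual = Q̇_H/Ẇ = 4110/723.0 = 5.685.
In absolute terms T_C = 293.15 K and T_H = 324.26 K, so ΔT = 31.11 K.
COP_Carnot = T_H/ΔT = 324.26/31.11 = 10.42.
η_II = COP_actual/COP_Carnot = 5.685/10.42 = 0.5454.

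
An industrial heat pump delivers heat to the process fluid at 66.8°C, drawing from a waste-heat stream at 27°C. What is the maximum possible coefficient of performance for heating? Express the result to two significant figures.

In absolute terms T_C = 300.15 K and T_H = 339.95 K, so ΔT = 39.80 K.
For a reversible cycle, COP_Carnot = T_H/ΔT = 339.95/39.80 = 8.541.

8.5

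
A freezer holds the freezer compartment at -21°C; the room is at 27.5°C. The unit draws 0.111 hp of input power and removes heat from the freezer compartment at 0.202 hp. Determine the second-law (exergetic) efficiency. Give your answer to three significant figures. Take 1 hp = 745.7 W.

COP_actual = Q̇_C/Ẇ = 0.2020/0.1110 = 1.820.
In absolute terms T_C = 252.15 K and T_H = 300.65 K, so ΔT = 48.50 K.
COP_Carnot = T_C/ΔT = 252.15/48.50 = 5.199.
η_II = COP_actual/COP_Carnot = 1.820/5.199 = 0.3500.

0.350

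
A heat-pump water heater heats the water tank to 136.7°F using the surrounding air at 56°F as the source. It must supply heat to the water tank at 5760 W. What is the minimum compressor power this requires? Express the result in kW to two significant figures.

0.78 kW

In absolute terms T_C = 286.48 K and T_H = 331.32 K, so ΔT = 44.83 K.
COP_Carnot = T_H/ΔT = 331.32/44.83 = 7.390.
Ẇ_min = Q̇/COP_Carnot = 5760/7.390 = 779.4 W = 0.7794 kW.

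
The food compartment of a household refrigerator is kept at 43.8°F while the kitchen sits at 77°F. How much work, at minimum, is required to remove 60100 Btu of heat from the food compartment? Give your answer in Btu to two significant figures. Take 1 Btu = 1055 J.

4000 Btu

In absolute terms T_C = 279.71 K and T_H = 298.15 K, so ΔT = 18.44 K.
The reversible limit is COP_R = T_C/ΔT = 15.16, so W_min = Q_C/COP = Q_C·ΔT/T_C.
W_min = 60100 × 18.44/279.71 = 3963 Btu.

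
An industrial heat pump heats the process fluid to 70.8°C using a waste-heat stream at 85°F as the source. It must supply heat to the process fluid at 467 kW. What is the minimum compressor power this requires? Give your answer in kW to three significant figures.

In absolute terms T_C = 302.59 K and T_H = 343.95 K, so ΔT = 41.36 K.
COP_Carnot = T_H/ΔT = 343.95/41.36 = 8.317.
Ẇ_min = Q̇/COP_Carnot = 467.0/8.317 = 56.15 kW.

56.2 kW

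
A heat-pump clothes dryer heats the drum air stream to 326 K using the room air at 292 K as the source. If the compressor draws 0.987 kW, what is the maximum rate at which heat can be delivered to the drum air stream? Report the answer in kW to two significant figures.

The reservoir spacing is ΔT = 326 − 292 = 34.00 K.
COP_Carnot = T_H/ΔT = 326.00/34.00 = 9.588.
Q̇_max = COP_Carnot × Ẇ = 9.588 × 0.9870 kW = 9.464 kW.

9.5 kW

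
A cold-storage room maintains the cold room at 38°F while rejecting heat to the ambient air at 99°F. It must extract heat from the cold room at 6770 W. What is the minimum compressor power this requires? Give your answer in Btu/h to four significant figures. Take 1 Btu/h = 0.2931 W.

2831 Btu/h

In absolute terms T_C = 276.48 K and T_H = 310.37 K, so ΔT = 33.89 K.
COP_Carnot = T_C/ΔT = 276.48/33.89 = 8.159.
Ẇ_min = Q̇/COP_Carnot = 6770/8.159 = 829.8 W = 2831 Btu/h.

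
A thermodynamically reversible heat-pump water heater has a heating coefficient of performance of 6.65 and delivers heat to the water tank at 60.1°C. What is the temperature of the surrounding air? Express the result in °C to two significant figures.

10 °C

COP_HP = T_H/(T_H − T_C) gives T_H − T_C = T_H/COP.
With T_H = 333.25 K, T_C = 333.25 × (1 − 1/6.65) = 283.14 K.
Converting, 283.14 K = 9.99°C.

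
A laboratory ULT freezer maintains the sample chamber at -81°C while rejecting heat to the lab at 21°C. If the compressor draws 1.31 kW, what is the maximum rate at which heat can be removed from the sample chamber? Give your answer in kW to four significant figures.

In absolute terms T_C = 192.15 K and T_H = 294.15 K, so ΔT = 102.0 K.
COP_Carnot = T_C/ΔT = 192.15/102.0 = 1.884.
Q̇_max = COP_Carnot × Ẇ = 1.884 × 1.310 kW = 2.468 kW.

2.468 kW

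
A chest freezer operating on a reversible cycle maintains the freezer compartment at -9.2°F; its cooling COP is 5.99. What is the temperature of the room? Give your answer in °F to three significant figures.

66.0 °F

COP_R = T_C/(T_H − T_C) gives T_H − T_C = T_C/COP.
With T_C = 250.26 K, T_H = 250.26 × (1 + 1/5.99) = 292.04 K.
Converting, 292.04 K = 66.00°F.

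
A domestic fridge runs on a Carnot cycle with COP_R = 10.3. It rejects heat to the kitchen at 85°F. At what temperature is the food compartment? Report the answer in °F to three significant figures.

36.8 °F

For a Carnot refrigerator COP_R = T_C/(T_H − T_C), so T_C = COP·T_H/(1 + COP).
With T_H = 302.59 K, T_C = 10.3 × 302.59/11.30 = 275.82 K.
Converting, 275.82 K = 36.80°F.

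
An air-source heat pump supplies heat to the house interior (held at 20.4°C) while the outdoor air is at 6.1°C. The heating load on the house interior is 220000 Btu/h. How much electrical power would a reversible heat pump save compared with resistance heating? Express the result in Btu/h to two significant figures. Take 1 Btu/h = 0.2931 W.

210000 Btu/h

In absolute terms T_C = 279.25 K and T_H = 293.55 K, so ΔT = 14.30 K.
COP_Carnot = T_H/ΔT = 293.55/14.30 = 20.53.
Resistance heating needs Ẇ_res = Q̇_H = 220000 Btu/h; the reversible heat pump needs only Ẇ_hp = Q̇_H/COP = 10720 Btu/h.
Saving = 220000 − 10720 = 209300 Btu/h.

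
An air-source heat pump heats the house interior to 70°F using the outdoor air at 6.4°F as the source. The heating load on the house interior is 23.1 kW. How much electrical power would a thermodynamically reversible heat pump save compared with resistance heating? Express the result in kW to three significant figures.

20.3 kW

In absolute terms T_C = 258.93 K and T_H = 294.26 K, so ΔT = 35.33 K.
COP_Carnot = T_H/ΔT = 294.26/35.33 = 8.328.
Resistance heating needs Ẇ_res = Q̇_H = 23.10 kW; the reversible heat pump needs only Ẇ_hp = Q̇_H/COP = 2.774 kW.
Saving = 23.10 − 2.774 = 20.33 kW.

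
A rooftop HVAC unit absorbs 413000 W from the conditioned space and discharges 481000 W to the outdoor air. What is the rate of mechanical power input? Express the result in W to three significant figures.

For a cyclic device the first law requires Q̇_H = Q̇_C + Ẇ.
Ẇ = Q̇_H − Q̇_C = 68000 W.

68000 W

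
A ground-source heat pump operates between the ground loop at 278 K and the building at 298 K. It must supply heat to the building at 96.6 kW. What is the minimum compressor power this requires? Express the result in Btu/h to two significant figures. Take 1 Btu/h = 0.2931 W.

22000 Btu/h

The reservoir spacing is ΔT = 298 − 278 = 20.00 K.
COP_Carnot = T_H/ΔT = 298.00/20.00 = 14.90.
Ẇ_min = Q̇/COP_Carnot = 96.60/14.90 = 6.483 kW = 22120 Btu/h.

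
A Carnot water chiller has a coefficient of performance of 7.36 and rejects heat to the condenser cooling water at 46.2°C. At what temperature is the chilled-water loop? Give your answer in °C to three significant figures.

For a Carnot refrigerator COP_R = T_C/(T_H − T_C), so T_C = COP·T_H/(1 + COP).
With T_H = 319.35 K, T_C = 7.36 × 319.35/8.360 = 281.15 K.
Converting, 281.15 K = 8.00°C.

8.00 °C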